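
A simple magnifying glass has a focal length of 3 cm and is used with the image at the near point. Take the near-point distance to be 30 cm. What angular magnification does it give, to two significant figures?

M = 1 + D/f = 1 + 30/3 = 11.000.

11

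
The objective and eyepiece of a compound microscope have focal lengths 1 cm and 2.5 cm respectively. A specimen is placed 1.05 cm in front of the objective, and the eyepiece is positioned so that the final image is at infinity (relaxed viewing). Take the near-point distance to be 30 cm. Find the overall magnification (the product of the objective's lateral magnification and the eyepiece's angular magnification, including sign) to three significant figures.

Objective: 1/d_i = 1/f_obj - 1/d_o = 1/1 - 1/1.05 = 0.04762 cm^-1, so d_i = 21.000 cm.
m_obj = -d_i/d_o = -21.000/1.05 = -20.000.
Eyepiece angular magnification (image at infinity): M_eye = D/f_e = 30/2.5 = 12.000.
Overall M = m_obj x M_eye = (-20.000)(12.000) = -240.00.

-240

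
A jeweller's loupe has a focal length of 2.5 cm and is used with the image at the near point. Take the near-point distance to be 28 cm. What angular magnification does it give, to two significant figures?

M = 1 + D/f = 1 + 28/2.5 = 12.200.

12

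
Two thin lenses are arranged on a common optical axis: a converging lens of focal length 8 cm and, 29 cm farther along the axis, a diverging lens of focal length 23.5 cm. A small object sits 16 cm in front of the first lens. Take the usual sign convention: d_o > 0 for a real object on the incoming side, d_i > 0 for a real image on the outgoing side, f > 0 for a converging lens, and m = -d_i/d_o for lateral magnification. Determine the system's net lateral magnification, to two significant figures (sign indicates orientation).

-0.64

Lens 1: 1/d_i1 = 1/f_1 - 1/d_o1 = 1/8 - 1/16 = 0.06250 cm^-1, so d_i1 = 16.000 cm.
m_1 = -(16.000)/16 = -1.0000.
The intermediate image is 16.000 cm to the right of lens 1, so d_o2 = L - d_i1 = 29 - 16.000 = 13.000 cm.
Lens 2: 1/d_i2 = 1/f_2 - 1/d_o2 = 1/(-23.5) - 1/(13.000) = -0.11948 cm^-1, so d_i2 = -8.370 cm.
m_2 = -(-8.370)/(13.000) = 0.6438.
Total m = m_1 x m_2 = (-1.0000)(0.6438) = -0.6438.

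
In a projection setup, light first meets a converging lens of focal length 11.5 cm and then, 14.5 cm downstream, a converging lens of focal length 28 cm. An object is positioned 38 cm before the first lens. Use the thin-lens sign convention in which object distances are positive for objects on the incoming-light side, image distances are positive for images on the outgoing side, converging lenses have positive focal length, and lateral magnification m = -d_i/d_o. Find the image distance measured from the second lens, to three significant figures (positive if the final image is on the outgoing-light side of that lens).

First lens: d_i1 = 1/(1/11.5 - 1/38) = 16.491 cm.
This image would form 16.491 cm past lens 1, i.e. 1.991 cm beyond lens 2, so it is a virtual object for lens 2: d_o2 = 14.5 - 16.491 = -1.991 cm.
Second lens: d_i2 = 1/(1/28 - 1/(-1.991)) = 1.858 cm.

1.86 cm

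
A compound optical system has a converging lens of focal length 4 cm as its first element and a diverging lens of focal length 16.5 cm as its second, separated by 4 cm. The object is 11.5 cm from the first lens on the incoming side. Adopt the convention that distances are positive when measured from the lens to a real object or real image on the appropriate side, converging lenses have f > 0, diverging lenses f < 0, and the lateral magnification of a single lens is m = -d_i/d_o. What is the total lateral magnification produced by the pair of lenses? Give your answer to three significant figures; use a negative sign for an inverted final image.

Lens 1: 1/d_i1 = 1/f_1 - 1/d_o1 = 1/4 - 1/11.5 = 0.16304 cm^-1, so d_i1 = 6.133 cm.
m_1 = -(6.133)/11.5 = -0.5333.
Since 6.133 cm > 4 cm, the first image lies past the second lens and serves as a virtual object: d_o2 = L - d_i1 = -2.133 cm.
Lens 2: 1/d_i2 = 1/f_2 - 1/d_o2 = 1/(-16.5) - 1/(-2.133) = 0.40814 cm^-1, so d_i2 = 2.450 cm.
m_2 = -(2.450)/(-2.133) = 1.1485.
Total m = m_1 x m_2 = (-0.5333)(1.1485) = -0.6125.

-0.613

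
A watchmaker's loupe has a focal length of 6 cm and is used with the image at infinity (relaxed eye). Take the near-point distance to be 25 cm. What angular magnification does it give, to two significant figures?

4.2

M = D/f = 25/6 = 4.167.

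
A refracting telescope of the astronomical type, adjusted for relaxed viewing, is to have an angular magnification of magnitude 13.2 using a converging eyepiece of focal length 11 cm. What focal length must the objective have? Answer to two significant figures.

|M| = f_obj/|f_eye|, so f_obj = |M| x |f_eye| = 13.2 x 11 = 145.200 cm.

150 cm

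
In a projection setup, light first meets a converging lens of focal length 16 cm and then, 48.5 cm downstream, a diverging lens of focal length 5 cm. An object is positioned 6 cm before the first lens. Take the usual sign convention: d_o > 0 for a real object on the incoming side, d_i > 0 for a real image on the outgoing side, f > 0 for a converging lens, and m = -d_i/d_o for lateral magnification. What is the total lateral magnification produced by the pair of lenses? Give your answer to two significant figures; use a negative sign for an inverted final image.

Lens 1: 1/d_i1 = 1/f_1 - 1/d_o1 = 1/16 - 1/6 = -0.10417 cm^-1, so d_i1 = -9.600 cm.
m_1 = -(-9.600)/6 = 1.6000.
The intermediate image is virtual, 9.600 cm to the left of lens 1, so d_o2 = L - d_i1 = 48.5 - (-9.600) = 58.100 cm.
Lens 2: 1/d_i2 = 1/f_2 - 1/d_o2 = 1/(-5) - 1/(58.100) = -0.21721 cm^-1, so d_i2 = -4.604 cm.
m_2 = -(-4.604)/(58.100) = 0.0792.
The system's lateral magnification is m_1 m_2 = (1.6000)(0.0792) = 0.1268.

0.13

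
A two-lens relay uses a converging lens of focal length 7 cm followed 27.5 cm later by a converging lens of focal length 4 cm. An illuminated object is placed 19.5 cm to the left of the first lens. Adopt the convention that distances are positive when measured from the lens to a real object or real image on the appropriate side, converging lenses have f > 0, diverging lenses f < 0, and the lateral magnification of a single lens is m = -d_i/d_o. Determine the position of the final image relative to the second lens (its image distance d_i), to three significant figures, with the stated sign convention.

Lens 1: 1/d_i1 = 1/f_1 - 1/d_o1 = 1/7 - 1/19.5 = 0.09158 cm^-1, so d_i1 = 10.920 cm.
That image sits 16.580 cm in front of the second lens, so d_o2 = 16.580 cm.
Lens 2: 1/d_i2 = 1/f_2 - 1/d_o2 = 1/4 - 1/(16.580) = 0.18969 cm^-1, so d_i2 = 5.272 cm.

5.27 cm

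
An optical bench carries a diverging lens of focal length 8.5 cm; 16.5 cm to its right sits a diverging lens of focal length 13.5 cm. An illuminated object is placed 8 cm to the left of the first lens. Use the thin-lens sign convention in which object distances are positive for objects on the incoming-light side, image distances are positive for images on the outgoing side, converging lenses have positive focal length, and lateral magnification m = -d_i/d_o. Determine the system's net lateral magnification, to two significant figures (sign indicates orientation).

0.20

Lens 1: 1/d_i1 = 1/f_1 - 1/d_o1 = 1/(-8.5) - 1/8 = -0.24265 cm^-1, so d_i1 = -4.121 cm.
m_1 = -(-4.121)/8 = 0.5152.
The intermediate image is virtual, 4.121 cm to the left of lens 1, so d_o2 = L - d_i1 = 16.5 - (-4.121) = 20.621 cm.
Lens 2: 1/d_i2 = 1/f_2 - 1/d_o2 = 1/(-13.5) - 1/(20.621) = -0.12257 cm^-1, so d_i2 = -8.159 cm.
m_2 = -(-8.159)/(20.621) = 0.3956.
The system's lateral magnification is m_1 m_2 = (0.5152)(0.3956) = 0.2038.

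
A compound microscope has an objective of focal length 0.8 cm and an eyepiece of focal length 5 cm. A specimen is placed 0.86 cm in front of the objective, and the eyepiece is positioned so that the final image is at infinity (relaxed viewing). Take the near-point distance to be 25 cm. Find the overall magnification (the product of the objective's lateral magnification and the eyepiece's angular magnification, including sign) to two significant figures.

Objective: 1/d_i = 1/f_obj - 1/d_o = 1/0.8 - 1/0.86 = 0.08721 cm^-1, so d_i = 11.467 cm.
m_obj = -d_i/d_o = -11.467/0.86 = -13.333.
Eyepiece angular magnification (image at infinity): M_eye = D/f_e = 25/5 = 5.000.
Overall M = m_obj x M_eye = (-13.333)(5.000) = -66.67.

-67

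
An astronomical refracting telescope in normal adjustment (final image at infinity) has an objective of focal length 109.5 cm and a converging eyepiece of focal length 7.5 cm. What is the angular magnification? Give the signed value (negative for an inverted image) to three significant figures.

-14.6

M = -f_obj/f_eye = -109.5/(7.5) = -14.600.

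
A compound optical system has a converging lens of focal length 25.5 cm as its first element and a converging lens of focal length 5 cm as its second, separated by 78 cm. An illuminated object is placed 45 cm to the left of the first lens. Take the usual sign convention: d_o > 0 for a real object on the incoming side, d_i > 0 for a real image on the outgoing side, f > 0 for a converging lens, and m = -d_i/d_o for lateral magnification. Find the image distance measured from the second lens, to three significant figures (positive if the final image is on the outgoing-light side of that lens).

6.77 cm

Lens 1: 1/d_i1 = 1/f_1 - 1/d_o1 = 1/25.5 - 1/45 = 0.01699 cm^-1, so d_i1 = 58.846 cm.
That image sits 19.154 cm in front of the second lens, so d_o2 = 19.154 cm.
Lens 2: 1/d_i2 = 1/f_2 - 1/d_o2 = 1/5 - 1/(19.154) = 0.14779 cm^-1, so d_i2 = 6.766 cm.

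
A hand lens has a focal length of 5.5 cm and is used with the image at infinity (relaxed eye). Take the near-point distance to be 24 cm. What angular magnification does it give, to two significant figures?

4.4

M = D/f = 24/5.5 = 4.364.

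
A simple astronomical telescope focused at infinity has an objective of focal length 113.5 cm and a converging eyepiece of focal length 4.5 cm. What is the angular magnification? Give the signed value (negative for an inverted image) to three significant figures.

M = -f_obj/f_eye = -113.5/(4.5) = -25.222.

-25.2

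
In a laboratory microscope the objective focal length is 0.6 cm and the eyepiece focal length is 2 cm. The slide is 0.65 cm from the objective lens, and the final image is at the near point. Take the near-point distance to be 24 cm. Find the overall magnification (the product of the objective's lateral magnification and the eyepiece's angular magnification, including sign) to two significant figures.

-160

Objective: 1/d_i = 1/f_obj - 1/d_o = 1/0.6 - 1/0.65 = 0.12821 cm^-1, so d_i = 7.800 cm.
m_obj = -d_i/d_o = -7.800/0.65 = -12.000.
Eyepiece angular magnification (image at near point): M_eye = 1 + D/f_e = 1 + 24/2 = 13.000.
Overall M = m_obj x M_eye = (-12.000)(13.000) = -156.00.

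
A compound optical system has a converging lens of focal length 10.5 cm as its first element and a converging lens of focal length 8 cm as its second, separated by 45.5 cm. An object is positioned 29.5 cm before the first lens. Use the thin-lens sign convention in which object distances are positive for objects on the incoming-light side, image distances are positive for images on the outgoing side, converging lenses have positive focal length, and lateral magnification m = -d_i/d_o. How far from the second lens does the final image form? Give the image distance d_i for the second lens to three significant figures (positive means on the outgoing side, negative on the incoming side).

First lens: d_i1 = 1/(1/10.5 - 1/29.5) = 16.303 cm.
Object distance for lens 2: d_o2 = 45.5 - 16.303 = 29.197 cm.
Second lens: d_i2 = 1/(1/8 - 1/(29.197)) = 11.019 cm.

11.0 cm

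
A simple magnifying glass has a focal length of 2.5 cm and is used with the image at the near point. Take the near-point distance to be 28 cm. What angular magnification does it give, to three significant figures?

12.2

M = 1 + D/f = 1 + 28/2.5 = 12.200.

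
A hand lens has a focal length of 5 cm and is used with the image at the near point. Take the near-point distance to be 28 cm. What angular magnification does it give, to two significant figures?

M = 1 + D/f = 1 + 28/5 = 6.600.

6.6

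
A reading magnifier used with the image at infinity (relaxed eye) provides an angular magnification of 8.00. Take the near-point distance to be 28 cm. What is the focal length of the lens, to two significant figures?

For the image at infinity, M = D/f.
f = D/M = 28/8.0 = 3.500 cm.

3.5 cm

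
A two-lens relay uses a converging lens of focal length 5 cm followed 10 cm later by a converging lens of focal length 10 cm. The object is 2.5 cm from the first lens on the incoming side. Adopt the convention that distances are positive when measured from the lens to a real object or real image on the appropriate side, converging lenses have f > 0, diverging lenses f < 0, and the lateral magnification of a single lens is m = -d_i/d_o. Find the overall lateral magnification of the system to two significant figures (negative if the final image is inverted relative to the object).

-4.0

Lens 1: 1/d_i1 = 1/f_1 - 1/d_o1 = 1/5 - 1/2.5 = -0.20000 cm^-1, so d_i1 = -5.000 cm.
m_1 = -(-5.000)/2.5 = 2.0000.
With d_i1 < 0 the first image is virtual and lies on the object side; the object distance for lens 2 is d_o2 = 10 - (-5.000) = 15.000 cm.
Lens 2: 1/d_i2 = 1/f_2 - 1/d_o2 = 1/10 - 1/(15.000) = 0.03333 cm^-1, so d_i2 = 30.000 cm.
m_2 = -(30.000)/(15.000) = -2.0000.
The system's lateral magnification is m_1 m_2 = (2.0000)(-2.0000) = -4.0000.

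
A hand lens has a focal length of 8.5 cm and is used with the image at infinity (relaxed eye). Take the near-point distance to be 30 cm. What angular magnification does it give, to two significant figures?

3.5

M = D/f = 30/8.5 = 3.529.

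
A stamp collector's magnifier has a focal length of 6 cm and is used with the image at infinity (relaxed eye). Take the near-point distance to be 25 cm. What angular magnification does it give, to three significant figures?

4.17

M = D/f = 25/6 = 4.167.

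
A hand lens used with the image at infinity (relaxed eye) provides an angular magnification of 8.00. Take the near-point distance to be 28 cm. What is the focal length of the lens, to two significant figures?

3.5 cm

For the image at infinity, M = D/f.
f = D/M = 28/8.0 = 3.500 cm.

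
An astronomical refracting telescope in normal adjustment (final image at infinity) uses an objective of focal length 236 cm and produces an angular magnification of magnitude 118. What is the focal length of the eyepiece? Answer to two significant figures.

2.0 cm

|M| = f_obj/f_eye, so f_eye = f_obj/|M| = 236/118.0 = 2.000 cm.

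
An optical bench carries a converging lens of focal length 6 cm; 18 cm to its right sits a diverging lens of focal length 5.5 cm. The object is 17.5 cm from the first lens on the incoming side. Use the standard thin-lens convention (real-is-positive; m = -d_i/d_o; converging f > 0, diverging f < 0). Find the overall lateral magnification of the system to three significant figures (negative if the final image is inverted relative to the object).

First lens: d_i1 = 1/(1/6 - 1/17.5) = 9.130 cm.
m_1 = -(9.130)/17.5 = -0.5217.
Object distance for lens 2: d_o2 = 18 - 9.130 = 8.870 cm.
Second lens: d_i2 = 1/(1/(-5.5) - 1/(8.870)) = -3.395 cm.
m_2 = -(-3.395)/(8.870) = 0.3828.
Total m = m_1 x m_2 = (-0.5217)(0.3828) = -0.1997.

-0.200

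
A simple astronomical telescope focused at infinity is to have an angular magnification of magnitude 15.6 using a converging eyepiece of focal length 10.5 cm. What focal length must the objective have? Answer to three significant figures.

164 cm

|M| = f_obj/|f_eye|, so f_obj = |M| x |f_eye| = 15.6 x 10.5 = 163.800 cm.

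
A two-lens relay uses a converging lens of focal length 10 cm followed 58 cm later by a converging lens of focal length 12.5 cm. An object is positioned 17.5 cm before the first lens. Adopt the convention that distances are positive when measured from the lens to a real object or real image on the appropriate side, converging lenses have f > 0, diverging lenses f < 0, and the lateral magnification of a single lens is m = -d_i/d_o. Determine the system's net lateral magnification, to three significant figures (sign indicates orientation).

0.752

First lens: d_i1 = 1/(1/10 - 1/17.5) = 23.333 cm.
m_1 = -(23.333)/17.5 = -1.3333.
The intermediate image is 23.333 cm to the right of lens 1, so d_o2 = L - d_i1 = 58 - 23.333 = 34.667 cm.
Second lens: d_i2 = 1/(1/12.5 - 1/(34.667)) = 19.549 cm.
m_2 = -(19.549)/(34.667) = -0.5639.
Overall magnification: m = m_1 m_2 = 0.7519.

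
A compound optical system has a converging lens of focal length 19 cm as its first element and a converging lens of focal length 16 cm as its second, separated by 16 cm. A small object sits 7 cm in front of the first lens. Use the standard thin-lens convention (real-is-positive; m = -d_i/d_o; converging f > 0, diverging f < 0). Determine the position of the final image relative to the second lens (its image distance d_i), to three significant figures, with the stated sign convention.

39.1 cm

First lens: d_i1 = 1/(1/19 - 1/7) = -11.083 cm.
The intermediate image is virtual, 11.083 cm to the left of lens 1, so d_o2 = L - d_i1 = 16 - (-11.083) = 27.083 cm.
Second lens: d_i2 = 1/(1/16 - 1/(27.083)) = 39.098 cm.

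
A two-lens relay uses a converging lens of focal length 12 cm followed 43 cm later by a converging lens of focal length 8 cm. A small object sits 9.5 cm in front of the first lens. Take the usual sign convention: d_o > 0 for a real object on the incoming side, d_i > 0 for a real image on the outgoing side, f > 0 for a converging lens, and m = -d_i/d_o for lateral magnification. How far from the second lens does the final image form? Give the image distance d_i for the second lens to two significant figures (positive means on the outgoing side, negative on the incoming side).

Lens 1: 1/d_i1 = 1/f_1 - 1/d_o1 = 1/12 - 1/9.5 = -0.02193 cm^-1, so d_i1 = -45.600 cm.
With d_i1 < 0 the first image is virtual and lies on the object side; the object distance for lens 2 is d_o2 = 43 - (-45.600) = 88.600 cm.
Lens 2: 1/d_i2 = 1/f_2 - 1/d_o2 = 1/8 - 1/(88.600) = 0.11371 cm^-1, so d_i2 = 8.794 cm.

8.8 cm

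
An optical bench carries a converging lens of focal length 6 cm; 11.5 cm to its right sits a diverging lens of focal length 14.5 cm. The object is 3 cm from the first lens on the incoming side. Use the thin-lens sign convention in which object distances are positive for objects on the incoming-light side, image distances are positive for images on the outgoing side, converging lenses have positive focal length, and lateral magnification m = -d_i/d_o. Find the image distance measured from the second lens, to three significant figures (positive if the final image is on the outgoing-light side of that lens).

-7.93 cm

First lens: d_i1 = 1/(1/6 - 1/3) = -6.000 cm.
With d_i1 < 0 the first image is virtual and lies on the object side; the object distance for lens 2 is d_o2 = 11.5 - (-6.000) = 17.500 cm.
Second lens: d_i2 = 1/(1/(-14.5) - 1/(17.500)) = -7.930 cm.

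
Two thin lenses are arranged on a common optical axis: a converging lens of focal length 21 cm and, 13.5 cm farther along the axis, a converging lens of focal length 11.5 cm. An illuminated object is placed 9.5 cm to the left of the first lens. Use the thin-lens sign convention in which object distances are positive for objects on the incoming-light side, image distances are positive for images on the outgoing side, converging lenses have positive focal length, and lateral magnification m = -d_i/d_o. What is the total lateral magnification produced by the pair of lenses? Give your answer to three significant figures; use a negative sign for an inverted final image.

Lens 1: 1/d_i1 = 1/f_1 - 1/d_o1 = 1/21 - 1/9.5 = -0.05764 cm^-1, so d_i1 = -17.348 cm.
m_1 = -(-17.348)/9.5 = 1.8261.
With d_i1 < 0 the first image is virtual and lies on the object side; the object distance for lens 2 is d_o2 = 13.5 - (-17.348) = 30.848 cm.
Lens 2: 1/d_i2 = 1/f_2 - 1/d_o2 = 1/11.5 - 1/(30.848) = 0.05454 cm^-1, so d_i2 = 18.335 cm.
m_2 = -(18.335)/(30.848) = -0.5944.
The system's lateral magnification is m_1 m_2 = (1.8261)(-0.5944) = -1.0854.

-1.09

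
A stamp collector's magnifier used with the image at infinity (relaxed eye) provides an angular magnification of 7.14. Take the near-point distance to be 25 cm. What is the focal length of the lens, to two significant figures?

3.5 cm

For the image at infinity, M = D/f.
f = D/M = 25/7.14 = 3.501 cm.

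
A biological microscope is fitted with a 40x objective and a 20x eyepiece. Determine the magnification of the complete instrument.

800

The overall magnification of a compound microscope is the product of the objective and eyepiece magnifications:
M = M_obj x M_eye = 40 x 20 = 800.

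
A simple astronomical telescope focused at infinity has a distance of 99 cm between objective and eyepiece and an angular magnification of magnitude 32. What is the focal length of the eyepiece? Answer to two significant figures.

In normal adjustment the tube length equals f_obj + f_eye and |M| = f_obj/f_eye.
So f_obj = 32 f_eye and 32 f_eye + f_eye = 99 cm, giving f_eye = 99/33 = 3.000 cm and f_obj = 96.000 cm.

3.0 cm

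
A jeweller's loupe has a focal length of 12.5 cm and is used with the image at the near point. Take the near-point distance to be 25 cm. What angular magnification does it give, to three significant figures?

3.00

M = 1 + D/f = 1 + 25/12.5 = 3.000.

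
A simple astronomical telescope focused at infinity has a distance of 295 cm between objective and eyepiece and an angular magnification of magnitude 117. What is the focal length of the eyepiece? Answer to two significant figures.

2.5 cm

In normal adjustment the tube length equals f_obj + f_eye and |M| = f_obj/f_eye.
So f_obj = 117 f_eye and 117 f_eye + f_eye = 295 cm, giving f_eye = 295/118 = 2.500 cm and f_obj = 292.500 cm.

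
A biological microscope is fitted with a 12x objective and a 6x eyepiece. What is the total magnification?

The overall magnification of a compound microscope is the product of the objective and eyepiece magnifications:
M = M_obj x M_eye = 12 x 6 = 72.

72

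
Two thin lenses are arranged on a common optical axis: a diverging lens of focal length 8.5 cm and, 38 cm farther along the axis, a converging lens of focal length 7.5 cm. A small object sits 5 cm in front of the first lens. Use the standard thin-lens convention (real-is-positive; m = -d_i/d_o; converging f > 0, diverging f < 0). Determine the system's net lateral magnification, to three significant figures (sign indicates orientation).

Applying the thin-lens equation to the first lens, 1/(-8.5) = 1/5 + 1/d_i1, which gives d_i1 = -3.148 cm.
Its lateral magnification is m_1 = -d_i1/d_o1 = -(-3.148)/5 = 0.6296.
The intermediate image is virtual, 3.148 cm to the left of lens 1, so d_o2 = L - d_i1 = 38 - (-3.148) = 41.148 cm.
Applying the thin-lens equation again with f_2 = 7.5 cm and d_o2 = 41.148 cm gives d_i2 = 9.172 cm.
m_2 = -(9.172)/(41.148) = -0.2229.
Overall magnification: m = m_1 m_2 = -0.1403.

-0.140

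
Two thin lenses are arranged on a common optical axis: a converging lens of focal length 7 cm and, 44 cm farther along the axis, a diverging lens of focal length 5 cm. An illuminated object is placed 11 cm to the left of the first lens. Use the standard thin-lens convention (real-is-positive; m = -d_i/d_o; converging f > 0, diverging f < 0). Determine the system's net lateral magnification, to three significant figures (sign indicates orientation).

-0.294

First lens: d_i1 = 1/(1/7 - 1/11) = 19.250 cm.
m_1 = -(19.250)/11 = -1.7500.
The intermediate image is 19.250 cm to the right of lens 1, so d_o2 = L - d_i1 = 44 - 19.250 = 24.750 cm.
Second lens: d_i2 = 1/(1/(-5) - 1/(24.750)) = -4.160 cm.
m_2 = -(-4.160)/(24.750) = 0.1681.
The system's lateral magnification is m_1 m_2 = (-1.7500)(0.1681) = -0.2941.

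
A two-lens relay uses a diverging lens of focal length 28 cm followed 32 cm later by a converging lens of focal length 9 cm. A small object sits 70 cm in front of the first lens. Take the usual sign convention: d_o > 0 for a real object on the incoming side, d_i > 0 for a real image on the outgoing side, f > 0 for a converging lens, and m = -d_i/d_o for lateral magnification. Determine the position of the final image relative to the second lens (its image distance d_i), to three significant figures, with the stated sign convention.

First lens: d_i1 = 1/(1/(-28) - 1/70) = -20.000 cm.
With d_i1 < 0 the first image is virtual and lies on the object side; the object distance for lens 2 is d_o2 = 32 - (-20.000) = 52.000 cm.
Second lens: d_i2 = 1/(1/9 - 1/(52.000)) = 10.884 cm.

10.9 cm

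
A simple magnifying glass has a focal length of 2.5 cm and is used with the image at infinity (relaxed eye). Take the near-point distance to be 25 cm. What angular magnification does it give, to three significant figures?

M = D/f = 25/2.5 = 10.000.

10.0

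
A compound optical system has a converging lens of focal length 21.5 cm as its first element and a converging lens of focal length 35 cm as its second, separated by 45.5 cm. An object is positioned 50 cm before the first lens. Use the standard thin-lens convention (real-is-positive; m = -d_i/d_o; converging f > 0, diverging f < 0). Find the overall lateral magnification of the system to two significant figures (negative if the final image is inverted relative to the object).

First lens: d_i1 = 1/(1/21.5 - 1/50) = 37.719 cm.
m_1 = -(37.719)/50 = -0.7544.
The intermediate image is 37.719 cm to the right of lens 1, so d_o2 = L - d_i1 = 45.5 - 37.719 = 7.781 cm.
Second lens: d_i2 = 1/(1/35 - 1/(7.781)) = -10.005 cm.
m_2 = -(-10.005)/(7.781) = 1.2859.
Overall magnification: m = m_1 m_2 = -0.9700.

-0.97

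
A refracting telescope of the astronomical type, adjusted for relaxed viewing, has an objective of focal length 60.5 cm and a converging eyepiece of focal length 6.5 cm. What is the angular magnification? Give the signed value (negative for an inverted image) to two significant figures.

-9.3

M = -f_obj/f_eye = -60.5/(6.5) = -9.308.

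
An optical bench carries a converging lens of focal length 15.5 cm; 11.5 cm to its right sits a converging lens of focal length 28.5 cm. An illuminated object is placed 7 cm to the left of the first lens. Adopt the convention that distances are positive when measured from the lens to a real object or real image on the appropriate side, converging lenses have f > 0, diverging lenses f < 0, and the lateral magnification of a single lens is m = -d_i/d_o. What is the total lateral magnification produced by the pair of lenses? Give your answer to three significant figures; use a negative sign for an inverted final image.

12.3

Lens 1: 1/d_i1 = 1/f_1 - 1/d_o1 = 1/15.5 - 1/7 = -0.07834 cm^-1, so d_i1 = -12.765 cm.
m_1 = -(-12.765)/7 = 1.8235.
With d_i1 < 0 the first image is virtual and lies on the object side; the object distance for lens 2 is d_o2 = 11.5 - (-12.765) = 24.265 cm.
Lens 2: 1/d_i2 = 1/f_2 - 1/d_o2 = 1/28.5 - 1/(24.265) = -0.00612 cm^-1, so d_i2 = -163.281 cm.
m_2 = -(-163.281)/(24.265) = 6.7292.
Total m = m_1 x m_2 = (1.8235)(6.7292) = 12.2708.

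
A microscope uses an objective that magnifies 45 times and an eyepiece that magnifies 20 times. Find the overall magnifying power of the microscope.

900

The overall magnification of a compound microscope is the product of the objective and eyepiece magnifications:
M = M_obj x M_eye = 45 x 20 = 900.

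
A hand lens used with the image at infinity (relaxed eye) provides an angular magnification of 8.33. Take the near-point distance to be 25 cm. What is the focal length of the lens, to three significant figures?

3.00 cm

For the image at infinity, M = D/f.
f = D/M = 25/8.33 = 3.001 cm.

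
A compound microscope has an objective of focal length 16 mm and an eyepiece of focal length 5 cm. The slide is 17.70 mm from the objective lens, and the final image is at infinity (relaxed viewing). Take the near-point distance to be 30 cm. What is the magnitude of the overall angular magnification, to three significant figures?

56.5

Convert to cm: f_obj = 16 mm = 1.6 cm; d_o = 17.70 mm = 1.77 cm.
Objective: 1/d_i = 1/f_obj - 1/d_o = 1/1.6 - 1/1.77 = 0.06003 cm^-1, so d_i = 16.659 cm.
m_obj = -d_i/d_o = -16.659/1.77 = -9.412.
Eyepiece angular magnification (image at infinity): M_eye = D/f_e = 30/5 = 6.000.
Overall M = m_obj x M_eye = (-9.412)(6.000) = -56.47.
|M| = 56.47.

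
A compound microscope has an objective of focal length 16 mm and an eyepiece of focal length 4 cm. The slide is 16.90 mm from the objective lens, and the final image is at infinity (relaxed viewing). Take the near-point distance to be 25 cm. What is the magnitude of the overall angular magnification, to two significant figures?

Convert to cm: f_obj = 16 mm = 1.6 cm; d_o = 16.90 mm = 1.69 cm.
Objective: 1/d_i = 1/f_obj - 1/d_o = 1/1.6 - 1/1.69 = 0.03328 cm^-1, so d_i = 30.044 cm.
m_obj = -d_i/d_o = -30.044/1.69 = -17.778.
Eyepiece angular magnification (image at infinity): M_eye = D/f_e = 25/4 = 6.250.
Overall M = m_obj x M_eye = (-17.778)(6.250) = -111.11.
|M| = 111.11.

110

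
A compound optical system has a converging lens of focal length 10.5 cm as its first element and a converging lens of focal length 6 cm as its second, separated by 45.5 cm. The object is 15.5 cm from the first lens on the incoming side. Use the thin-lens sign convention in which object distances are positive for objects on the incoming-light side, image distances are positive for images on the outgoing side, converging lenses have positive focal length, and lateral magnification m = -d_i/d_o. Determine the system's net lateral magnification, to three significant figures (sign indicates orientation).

1.81

Lens 1: 1/d_i1 = 1/f_1 - 1/d_o1 = 1/10.5 - 1/15.5 = 0.03072 cm^-1, so d_i1 = 32.550 cm.
m_1 = -(32.550)/15.5 = -2.1000.
Object distance for lens 2: d_o2 = 45.5 - 32.550 = 12.950 cm.
Lens 2: 1/d_i2 = 1/f_2 - 1/d_o2 = 1/6 - 1/(12.950) = 0.08945 cm^-1, so d_i2 = 11.180 cm.
m_2 = -(11.180)/(12.950) = -0.8633.
Overall magnification: m = m_1 m_2 = 1.8129.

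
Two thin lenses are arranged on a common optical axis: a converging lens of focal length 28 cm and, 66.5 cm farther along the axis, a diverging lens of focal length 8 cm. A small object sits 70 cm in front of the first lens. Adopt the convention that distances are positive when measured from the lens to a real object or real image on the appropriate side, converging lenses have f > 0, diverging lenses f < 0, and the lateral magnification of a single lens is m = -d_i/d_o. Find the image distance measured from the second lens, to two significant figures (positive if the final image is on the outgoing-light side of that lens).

-5.7 cm

First lens: d_i1 = 1/(1/28 - 1/70) = 46.667 cm.
The intermediate image is 46.667 cm to the right of lens 1, so d_o2 = L - d_i1 = 66.5 - 46.667 = 19.833 cm.
Second lens: d_i2 = 1/(1/(-8) - 1/(19.833)) = -5.701 cm.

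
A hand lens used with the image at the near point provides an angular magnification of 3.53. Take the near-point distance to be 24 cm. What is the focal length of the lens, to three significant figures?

9.49 cm

For the image at the near point, M = 1 + D/f.
f = D/(M - 1) = 24/(3.53 - 1) = 9.486 cm.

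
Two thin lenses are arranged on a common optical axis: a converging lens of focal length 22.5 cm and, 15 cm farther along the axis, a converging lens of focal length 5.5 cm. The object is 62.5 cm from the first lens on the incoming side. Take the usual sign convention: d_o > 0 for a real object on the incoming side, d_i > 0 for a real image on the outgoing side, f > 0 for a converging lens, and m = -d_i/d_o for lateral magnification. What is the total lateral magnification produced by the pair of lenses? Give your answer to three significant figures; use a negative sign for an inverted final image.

First lens: d_i1 = 1/(1/22.5 - 1/62.5) = 35.156 cm.
m_1 = -(35.156)/62.5 = -0.5625.
This image would form 35.156 cm past lens 1, i.e. 20.156 cm beyond lens 2, so it is a virtual object for lens 2: d_o2 = 15 - 35.156 = -20.156 cm.
Second lens: d_i2 = 1/(1/5.5 - 1/(-20.156)) = 4.321 cm.
m_2 = -(4.321)/(-20.156) = 0.2144.
The system's lateral magnification is m_1 m_2 = (-0.5625)(0.2144) = -0.1206.

-0.121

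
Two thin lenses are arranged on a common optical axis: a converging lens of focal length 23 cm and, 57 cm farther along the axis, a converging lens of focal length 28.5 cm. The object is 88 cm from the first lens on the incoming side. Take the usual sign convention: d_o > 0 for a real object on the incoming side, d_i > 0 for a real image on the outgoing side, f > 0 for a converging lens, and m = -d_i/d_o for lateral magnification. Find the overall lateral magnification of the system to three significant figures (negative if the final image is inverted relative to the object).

-3.82

Lens 1: 1/d_i1 = 1/f_1 - 1/d_o1 = 1/23 - 1/88 = 0.03211 cm^-1, so d_i1 = 31.138 cm.
m_1 = -(31.138)/88 = -0.3538.
That image sits 25.862 cm in front of the second lens, so d_o2 = 25.862 cm.
Lens 2: 1/d_i2 = 1/f_2 - 1/d_o2 = 1/28.5 - 1/(25.862) = -0.00358 cm^-1, so d_i2 = -279.350 cm.
m_2 = -(-279.350)/(25.862) = 10.8017.
Overall magnification: m = m_1 m_2 = -3.8222.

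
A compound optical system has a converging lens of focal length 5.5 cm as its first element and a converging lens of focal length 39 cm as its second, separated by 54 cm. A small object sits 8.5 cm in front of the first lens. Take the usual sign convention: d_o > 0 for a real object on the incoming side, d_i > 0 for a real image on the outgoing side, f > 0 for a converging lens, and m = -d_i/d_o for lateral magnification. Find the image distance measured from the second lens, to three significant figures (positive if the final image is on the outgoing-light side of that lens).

-2570 cm

Applying the thin-lens equation to the first lens, 1/5.5 = 1/8.5 + 1/d_i1, which gives d_i1 = 15.583 cm.
Object distance for lens 2: d_o2 = 54 - 15.583 = 38.417 cm.
Applying the thin-lens equation again with f_2 = 39 cm and d_o2 = 38.417 cm gives d_i2 = -2568.429 cm.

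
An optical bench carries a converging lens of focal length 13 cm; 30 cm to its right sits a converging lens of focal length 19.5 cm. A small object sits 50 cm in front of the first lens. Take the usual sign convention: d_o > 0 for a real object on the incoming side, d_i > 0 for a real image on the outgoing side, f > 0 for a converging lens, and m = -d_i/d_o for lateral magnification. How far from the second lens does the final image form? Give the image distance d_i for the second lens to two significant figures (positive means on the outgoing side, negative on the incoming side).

-34 cm

Applying the thin-lens equation to the first lens, 1/13 = 1/50 + 1/d_i1, which gives d_i1 = 17.568 cm.
Object distance for lens 2: d_o2 = 30 - 17.568 = 12.432 cm.
Applying the thin-lens equation again with f_2 = 19.5 cm and d_o2 = 12.432 cm gives d_i2 = -34.302 cm.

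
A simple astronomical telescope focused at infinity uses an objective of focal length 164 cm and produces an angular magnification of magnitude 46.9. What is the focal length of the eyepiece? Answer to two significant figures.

|M| = f_obj/f_eye, so f_eye = f_obj/|M| = 164/46.9 = 3.497 cm.

3.5 cm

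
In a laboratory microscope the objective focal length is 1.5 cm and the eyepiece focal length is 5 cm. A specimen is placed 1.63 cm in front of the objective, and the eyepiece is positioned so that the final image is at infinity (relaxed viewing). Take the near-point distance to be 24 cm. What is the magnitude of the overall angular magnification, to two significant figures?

Objective: 1/d_i = 1/f_obj - 1/d_o = 1/1.5 - 1/1.63 = 0.05317 cm^-1, so d_i = 18.808 cm.
m_obj = -d_i/d_o = -18.808/1.63 = -11.538.
Eyepiece angular magnification (image at infinity): M_eye = D/f_e = 24/5 = 4.800.
Overall M = m_obj x M_eye = (-11.538)(4.800) = -55.38.
|M| = 55.38.

55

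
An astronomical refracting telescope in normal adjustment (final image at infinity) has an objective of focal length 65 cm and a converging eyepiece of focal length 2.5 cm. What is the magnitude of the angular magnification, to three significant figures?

26.0

|M| = f_obj/|f_eye| = 65/2.5 = 26.000.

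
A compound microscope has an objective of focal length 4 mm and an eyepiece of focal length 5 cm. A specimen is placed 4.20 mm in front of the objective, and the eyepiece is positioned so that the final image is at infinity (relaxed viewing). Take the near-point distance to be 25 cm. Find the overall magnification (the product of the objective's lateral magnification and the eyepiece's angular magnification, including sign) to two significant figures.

-100

Convert to cm: f_obj = 4 mm = 0.4 cm; d_o = 4.20 mm = 0.42 cm.
Objective: 1/d_i = 1/f_obj - 1/d_o = 1/0.4 - 1/0.42 = 0.11905 cm^-1, so d_i = 8.400 cm.
m_obj = -d_i/d_o = -8.400/0.42 = -20.000.
Eyepiece angular magnification (image at infinity): M_eye = D/f_e = 25/5 = 5.000.
Overall M = m_obj x M_eye = (-20.000)(5.000) = -100.00.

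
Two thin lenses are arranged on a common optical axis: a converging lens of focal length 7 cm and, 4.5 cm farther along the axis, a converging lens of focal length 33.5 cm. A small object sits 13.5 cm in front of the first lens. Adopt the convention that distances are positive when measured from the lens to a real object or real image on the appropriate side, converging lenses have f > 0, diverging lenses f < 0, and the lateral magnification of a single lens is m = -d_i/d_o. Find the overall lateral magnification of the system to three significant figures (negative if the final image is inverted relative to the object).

-0.829

Applying the thin-lens equation to the first lens, 1/7 = 1/13.5 + 1/d_i1, which gives d_i1 = 14.538 cm.
Its lateral magnification is m_1 = -d_i1/d_o1 = -(14.538)/13.5 = -1.0769.
Since 14.538 cm > 4.5 cm, the first image lies past the second lens and serves as a virtual object: d_o2 = L - d_i1 = -10.038 cm.
Applying the thin-lens equation again with f_2 = 33.5 cm and d_o2 = -10.038 cm gives d_i2 = 7.724 cm.
m_2 = -(7.724)/(-10.038) = 0.7694.
Total m = m_1 x m_2 = (-1.0769)(0.7694) = -0.8286.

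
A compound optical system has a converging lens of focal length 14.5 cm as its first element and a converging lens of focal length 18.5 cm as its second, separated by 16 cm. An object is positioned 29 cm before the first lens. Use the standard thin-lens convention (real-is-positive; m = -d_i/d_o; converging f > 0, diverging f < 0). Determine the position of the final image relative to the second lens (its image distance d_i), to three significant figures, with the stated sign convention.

First lens: d_i1 = 1/(1/14.5 - 1/29) = 29.000 cm.
Since 29.000 cm > 16 cm, the first image lies past the second lens and serves as a virtual object: d_o2 = L - d_i1 = -13.000 cm.
Second lens: d_i2 = 1/(1/18.5 - 1/(-13.000)) = 7.635 cm.

7.63 cm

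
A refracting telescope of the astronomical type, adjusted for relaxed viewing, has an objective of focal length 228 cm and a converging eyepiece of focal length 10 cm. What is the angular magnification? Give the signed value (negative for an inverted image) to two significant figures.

M = -f_obj/f_eye = -228/(10) = -22.800.

-23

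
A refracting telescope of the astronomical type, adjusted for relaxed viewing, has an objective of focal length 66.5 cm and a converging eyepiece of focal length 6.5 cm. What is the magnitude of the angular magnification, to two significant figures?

|M| = f_obj/|f_eye| = 66.5/6.5 = 10.231.

10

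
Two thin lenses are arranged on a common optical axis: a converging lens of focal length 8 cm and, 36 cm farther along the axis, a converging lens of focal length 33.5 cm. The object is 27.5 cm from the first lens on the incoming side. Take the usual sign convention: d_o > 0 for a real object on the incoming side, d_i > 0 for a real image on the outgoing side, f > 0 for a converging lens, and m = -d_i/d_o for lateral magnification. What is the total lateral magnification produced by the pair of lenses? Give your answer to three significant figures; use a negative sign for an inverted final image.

-1.56

Lens 1: 1/d_i1 = 1/f_1 - 1/d_o1 = 1/8 - 1/27.5 = 0.08864 cm^-1, so d_i1 = 11.282 cm.
m_1 = -(11.282)/27.5 = -0.4103.
The intermediate image is 11.282 cm to the right of lens 1, so d_o2 = L - d_i1 = 36 - 11.282 = 24.718 cm.
Lens 2: 1/d_i2 = 1/f_2 - 1/d_o2 = 1/33.5 - 1/(24.718) = -0.01061 cm^-1, so d_i2 = -94.289 cm.
m_2 = -(-94.289)/(24.718) = 3.8146.
The system's lateral magnification is m_1 m_2 = (-0.4103)(3.8146) = -1.5650.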